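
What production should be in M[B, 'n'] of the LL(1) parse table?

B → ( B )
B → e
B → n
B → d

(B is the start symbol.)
To find M[B, 'n'], we find productions for B where 'n' is in the predict set (PREDICT(N → α) = (FIRST(α) \ {ε}) ∪ (FOLLOW(N) if α ⇒* ε)).

B → ( B ): PREDICT = { '(' }
B → e: PREDICT = { 'e' }
B → n: PREDICT = { 'n' }
  'n' is in predict set, so this production goes in M[B, 'n']
B → d: PREDICT = { 'd' }

M[B, 'n'] = B → n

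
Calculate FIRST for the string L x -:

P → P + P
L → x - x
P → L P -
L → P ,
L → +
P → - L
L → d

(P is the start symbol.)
FIRST sets of the non-terminals involved (from the grammar, by fixed-point iteration):
  FIRST(L) = { '+', '-', 'd', 'x' }

To compute FIRST(L x -), process the symbols left to right:
Symbol L is a non-terminal. Add FIRST(L) \ {ε} = { '+', '-', 'd', 'x' }
L is not nullable (ε ∉ FIRST(L)), so stop here.
FIRST(L x -) = { '+', '-', 'd', 'x' }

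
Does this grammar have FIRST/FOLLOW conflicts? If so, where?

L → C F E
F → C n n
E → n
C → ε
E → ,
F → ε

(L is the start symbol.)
Nullable non-terminals: C, F.
FIRST sets used below: FIRST(C) = { ε }
C has a nullable alternative but only one production, so nothing to check.

F: nullable alternative(s) F → ε; FOLLOW(F) = { ',', 'n' }
  F → C n n: FIRST \ {ε} = { 'n' } — overlaps FOLLOW(F) on { 'n' }: CONFLICT
  F → ε: FIRST \ {ε} = { } — this is the only nullable alternative, skip

E, L have no nullable alternative, so no FIRST/FOLLOW check is needed there.

So the grammar has 1 FIRST/FOLLOW conflict (marked CONFLICT above).

Answer: Yes. F → C n n with FOLLOW(F) on { 'n' }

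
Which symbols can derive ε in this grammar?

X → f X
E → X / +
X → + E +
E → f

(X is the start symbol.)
None

There are no ε-productions, so no non-terminal can derive ε.
No non-terminals are nullable.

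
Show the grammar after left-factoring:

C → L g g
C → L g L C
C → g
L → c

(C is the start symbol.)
C → L g C'
C' → g
C' → L C
C → g
L → c

Left-factoring transforms A → αβ₁ | αβ₂ into A → αA' and A' → β₁ | β₂
(α is the longest common prefix among the alternatives). Repeat until
no nonterminal has two alternatives with a common prefix.

Round 1: C has alternatives sharing prefix 'L g'. Introduce C': C → L g C'
  Add: C' → g
  Add: C' → L C

No remaining common prefixes — done.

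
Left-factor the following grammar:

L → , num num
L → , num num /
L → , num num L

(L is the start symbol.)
L → , num num L'
L' → ε
L' → /
L' → L

Left-factoring transforms A → αβ₁ | αβ₂ into A → αA' and A' → β₁ | β₂
(α is the longest common prefix among the alternatives). Repeat until
no nonterminal has two alternatives with a common prefix.

Round 1: L has alternatives sharing prefix ', num num'. Introduce L': L → , num num L'
  Add: L' → ε
  Add: L' → /
  Add: L' → L

No remaining common prefixes — done.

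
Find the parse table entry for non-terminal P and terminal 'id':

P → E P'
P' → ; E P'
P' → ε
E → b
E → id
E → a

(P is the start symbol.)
P → E P'

To find M[P, 'id'], we find productions for P where 'id' is in the predict set (PREDICT(N → α) = (FIRST(α) \ {ε}) ∪ (FOLLOW(N) if α ⇒* ε)).

Relevant sets:
  FIRST(E) = { 'a', 'b', 'id' }

P → E P': PREDICT = { 'a', 'b', 'id' }
  'id' is in predict set, so this production goes in M[P, 'id']

M[P, 'id'] = P → E P'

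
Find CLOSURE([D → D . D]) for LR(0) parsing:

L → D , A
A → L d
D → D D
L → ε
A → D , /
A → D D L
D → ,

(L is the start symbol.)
{ [D → . ,], [D → . D D], [D → D . D] }

To compute CLOSURE, for each item [A → α.Bβ] where B is a non-terminal, add [B → .γ] for all productions B → γ; repeat for the newly added items until nothing changes.

Start with: [D → D . D]
  [D → D . D] has the dot before D: add [D → . D D], [D → . ,]
No further items can be added.

CLOSURE = { [D → . ,], [D → . D D], [D → D . D] }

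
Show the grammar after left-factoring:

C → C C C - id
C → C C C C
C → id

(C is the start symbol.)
Left-factoring transforms A → αβ₁ | αβ₂ into A → αA' and A' → β₁ | β₂
(α is the longest common prefix among the alternatives). Repeat until
no nonterminal has two alternatives with a common prefix.

Round 1: C has alternatives sharing prefix 'C C C'. Introduce C': C → C C C C'
  Add: C' → - id
  Add: C' → C

No remaining common prefixes — done.

Resulting grammar:
C → C C C C'
C' → - id
C' → C
C → id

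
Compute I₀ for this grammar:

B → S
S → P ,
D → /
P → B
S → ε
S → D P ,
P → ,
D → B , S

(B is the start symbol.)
First, augment the grammar with B' → B
I₀ = CLOSURE({ [B' → . B] }):
  [B' → . B] has the dot before B: add [B → . S]
  [B → . S] has the dot before S: add [S → . P ,], [S → .], [S → . D P ,]
  [S → . P ,] has the dot before P: add [P → . B], [P → . ,]
  [S → . D P ,] has the dot before D: add [D → . /], [D → . B , S]
No further items can be added.

I₀ = { [B → . S], [B' → . B], [D → . /], [D → . B , S], [P → . ,], [P → . B], [S → . D P ,], [S → . P ,], [S → .] }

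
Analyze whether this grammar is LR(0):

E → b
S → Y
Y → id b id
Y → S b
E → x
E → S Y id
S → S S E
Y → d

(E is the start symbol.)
No. Shift-reduce conflict between [S → Y .] and [E → S Y . id]

A grammar is LR(0) if no state in the canonical LR(0) collection has:
  - both a shift item (dot before a terminal) and a complete item (shift-reduce conflict), or
  - two or more complete items (reduce-reduce conflict; the accept item [E' → E .] counts as a complete item here).

Augment with E' → E and build the canonical LR(0) collection (I0 = CLOSURE({[E' → . E]}), then GOTO on every symbol after a dot until no new states appear). It has 17 states:
  I0: { [E → . S Y id], [E → . b], [E → . x], [E' → . E], [S → . S S E], [S → . Y], [Y → . S b], [Y → . d], [Y → . id b id] }  — shift
  I1: { [E' → E .] }  — accept
  I2: { [E → S . Y id], [S → . S S E], [S → . Y], [S → S . S E], [Y → . S b], [Y → . d], [Y → . id b id], [Y → S . b] }  — shift
  I3: { [S → Y .] }  — reduce
  I4: { [E → b .] }  — reduce
  I5: { [Y → d .] }  — reduce
  I6: { [Y → id . b id] }  — shift
  I7: { [E → x .] }  — reduce
  I8: { [Y → id b . id] }  — shift
  I9: { [Y → id b id .] }  — reduce
  I10: { [E → . S Y id], [E → . b], [E → . x], [S → . S S E], [S → . Y], [S → S . S E], [S → S S . E], [Y → . S b], [Y → . d], [Y → . id b id], [Y → S . b] }  — shift
  I11: { [E → S Y . id], [S → Y .] }  — shift, reduce
  I12: { [Y → S b .] }  — reduce
  I13: { [E → S Y id .] }  — reduce
  I14: { [S → S S E .] }  — reduce
  I15: { [E → . S Y id], [E → . b], [E → . x], [E → S . Y id], [S → . S S E], [S → . Y], [S → S . S E], [S → S S . E], [Y → . S b], [Y → . d], [Y → . id b id], [Y → S . b] }  — shift
  I16: { [E → b .], [Y → S b .] }  — 2 reduces

Conflict in state I11:
  Shift-reduce conflict between [S → Y .] and [E → S Y . id]
So the grammar is NOT LR(0).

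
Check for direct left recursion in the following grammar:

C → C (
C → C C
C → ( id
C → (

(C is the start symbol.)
Yes, C is left-recursive

C → C (: LEFT RECURSIVE (starts with C)
C → C C: LEFT RECURSIVE (starts with C)
C → ( id: starts with '('
C → (: starts with '('

The grammar has direct left recursion on: C.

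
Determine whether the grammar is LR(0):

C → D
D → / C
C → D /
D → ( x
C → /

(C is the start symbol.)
No. Shift-reduce conflict between [C → / .] and [C → . /]

A grammar is LR(0) if no state in the canonical LR(0) collection has:
  - both a shift item (dot before a terminal) and a complete item (shift-reduce conflict), or
  - two or more complete items (reduce-reduce conflict; the accept item [C' → C .] counts as a complete item here).

Augment with C' → C and build the canonical LR(0) collection (I0 = CLOSURE({[C' → . C]}), then GOTO on every symbol after a dot until no new states appear). It has 8 states:
  I0: { [C → . /], [C → . D /], [C → . D], [C' → . C], [D → . ( x], [D → . / C] }  — shift
  I1: { [D → ( . x] }  — shift
  I2: { [C → . /], [C → . D /], [C → . D], [C → / .], [D → . ( x], [D → . / C], [D → / . C] }  — shift, reduce
  I3: { [C' → C .] }  — accept
  I4: { [C → D . /], [C → D .] }  — shift, reduce
  I5: { [C → D / .] }  — reduce
  I6: { [D → / C .] }  — reduce
  I7: { [D → ( x .] }  — reduce

Conflict in state I2:
  Shift-reduce conflict between [C → / .] and [C → . /]
So the grammar is NOT LR(0).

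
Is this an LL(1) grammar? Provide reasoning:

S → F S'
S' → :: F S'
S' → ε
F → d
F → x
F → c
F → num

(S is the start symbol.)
Yes, the grammar is LL(1).

A grammar is LL(1) if for each non-terminal N with multiple productions, the predict sets of those productions are pairwise disjoint, where PREDICT(N → α) = (FIRST(α) \ {ε}) ∪ (FOLLOW(N) if α ⇒* ε).

Relevant sets:
  FOLLOW(S') = { $ }

For S':
  PREDICT(S' → :: F S') = { '::' }
  PREDICT(S' → ε) = { $ }
For F:
  PREDICT(F → d) = { 'd' }
  PREDICT(F → x) = { 'x' }
  PREDICT(F → c) = { 'c' }
  PREDICT(F → num) = { 'num' }
S has a single production, so nothing to check there.

All predict sets are disjoint. The grammar IS LL(1).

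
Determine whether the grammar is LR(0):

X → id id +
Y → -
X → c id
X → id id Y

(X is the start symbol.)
Yes, the grammar is LR(0)

A grammar is LR(0) if no state in the canonical LR(0) collection has:
  - both a shift item (dot before a terminal) and a complete item (shift-reduce conflict), or
  - two or more complete items (reduce-reduce conflict; the accept item [X' → X .] counts as a complete item here).

Augment with X' → X and build the canonical LR(0) collection (I0 = CLOSURE({[X' → . X]}), then GOTO on every symbol after a dot until no new states appear). It has 9 states:
  I0: { [X → . c id], [X → . id id +], [X → . id id Y], [X' → . X] }  — shift
  I1: { [X' → X .] }  — accept
  I2: { [X → c . id] }  — shift
  I3: { [X → id . id +], [X → id . id Y] }  — shift
  I4: { [X → id id . +], [X → id id . Y], [Y → . -] }  — shift
  I5: { [X → id id + .] }  — reduce
  I6: { [Y → - .] }  — reduce
  I7: { [X → id id Y .] }  — reduce
  I8: { [X → c id .] }  — reduce

Every state is either a pure shift/goto state or contains exactly one complete item and nothing to shift — no conflicts. The grammar is LR(0).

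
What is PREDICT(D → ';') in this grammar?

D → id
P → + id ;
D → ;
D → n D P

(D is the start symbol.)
PREDICT(D → ';') = (FIRST(RHS) \ {ε}) ∪ (FOLLOW(D) if ε ∈ FIRST(RHS), i.e. RHS ⇒* ε)
FIRST(';') = { ';' }
ε ∉ FIRST(';'), so FOLLOW(D) is not added.
PREDICT(D → ';') = { ';' }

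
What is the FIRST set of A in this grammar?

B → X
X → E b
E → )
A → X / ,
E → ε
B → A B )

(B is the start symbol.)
{ ')', 'b' }

FIRST sets of the other non-terminals involved (by the same procedure, iterated to a fixed point):
  FIRST(X) = { ')', 'b' }

From A → X / ,:
  - X is a non-terminal: add FIRST(X) \ {ε} = { ')', 'b' }
    X is not nullable, so stop

Collecting: FIRST(A) = { ')', 'b' }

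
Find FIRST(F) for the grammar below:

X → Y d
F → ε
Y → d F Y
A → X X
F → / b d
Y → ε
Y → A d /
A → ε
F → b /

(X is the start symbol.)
{ '/', 'b', ε }

From F → ε:
  - ε-production, so ε ∈ FIRST(F)
From F → / b d:
  - '/' is a terminal: add '/' and stop
From F → b /:
  - b is a terminal: add 'b' and stop

Collecting: FIRST(F) = { '/', 'b', ε }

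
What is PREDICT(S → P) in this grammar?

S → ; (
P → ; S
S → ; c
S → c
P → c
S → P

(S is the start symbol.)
{ ';', 'c' }

PREDICT(S → P) = (FIRST(RHS) \ {ε}) ∪ (FOLLOW(S) if ε ∈ FIRST(RHS), i.e. RHS ⇒* ε)
FIRST(P) = { ';', 'c' }
FIRST(P) = { ';', 'c' }
ε ∉ FIRST(P), so FOLLOW(S) is not added.
PREDICT(S → P) = { ';', 'c' }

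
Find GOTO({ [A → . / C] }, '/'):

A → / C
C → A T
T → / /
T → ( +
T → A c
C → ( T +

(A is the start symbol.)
{ [A → . / C], [A → / . C], [C → . ( T +], [C → . A T] }

GOTO(I, '/') = CLOSURE({ [A → αX.β] : [A → α.Xβ] ∈ I, X = '/' })

Items with dot before '/', with the dot advanced:
  [A → . / C] → [A → / . C]
Closure of the advanced items:
  [A → / . C] has the dot before C: add [C → . A T], [C → . ( T +]
  [C → . A T] has the dot before A: add [A → . / C]

GOTO = { [A → . / C], [A → / . C], [C → . ( T +], [C → . A T] }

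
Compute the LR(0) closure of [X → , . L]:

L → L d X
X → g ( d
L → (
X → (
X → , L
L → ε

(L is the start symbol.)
{ [L → . (], [L → . L d X], [L → .], [X → , . L] }

Start with: [X → , . L]
  [X → , . L] has the dot before L: add [L → . L d X], [L → . (], [L → .]
No further items can be added.

CLOSURE = { [L → . (], [L → . L d X], [L → .], [X → , . L] }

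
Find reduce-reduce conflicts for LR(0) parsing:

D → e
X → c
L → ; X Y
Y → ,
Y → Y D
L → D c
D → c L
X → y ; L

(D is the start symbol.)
Augment with D' → D and build the canonical LR(0) collection (I0 = CLOSURE({[D' → . D]}), then GOTO on every symbol after a dot until no new states appear). It has 16 states:
  I0: { [D → . c L], [D → . e], [D' → . D] }  — shift
  I1: { [D' → D .] }  — accept
  I2: { [D → . c L], [D → . e], [D → c . L], [L → . ; X Y], [L → . D c] }  — shift
  I3: { [D → e .] }  — reduce
  I4: { [L → ; . X Y], [X → . c], [X → . y ; L] }  — shift
  I5: { [L → D . c] }  — shift
  I6: { [D → c L .] }  — reduce
  I7: { [L → D c .] }  — reduce
  I8: { [L → ; X . Y], [Y → . ,], [Y → . Y D] }  — shift
  I9: { [X → c .] }  — reduce
  I10: { [X → y . ; L] }  — shift
  I11: { [D → . c L], [D → . e], [L → . ; X Y], [L → . D c], [X → y ; . L] }  — shift
  I12: { [X → y ; L .] }  — reduce
  I13: { [Y → , .] }  — reduce
  I14: { [D → . c L], [D → . e], [L → ; X Y .], [Y → Y . D] }  — shift, reduce
  I15: { [Y → Y D .] }  — reduce

No state contains more than one complete item.

Answer: No reduce-reduce conflicts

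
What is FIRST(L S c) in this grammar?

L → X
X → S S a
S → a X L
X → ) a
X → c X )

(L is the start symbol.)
FIRST sets of the non-terminals involved (from the grammar, by fixed-point iteration):
  FIRST(L) = { ')', 'a', 'c' }

To compute FIRST(L S c), process the symbols left to right:
Symbol L is a non-terminal. Add FIRST(L) \ {ε} = { ')', 'a', 'c' }
L is not nullable (ε ∉ FIRST(L)), so stop here.
FIRST(L S c) = { ')', 'a', 'c' }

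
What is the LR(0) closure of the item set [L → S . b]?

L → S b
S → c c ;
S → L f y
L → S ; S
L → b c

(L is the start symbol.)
{ [L → S . b] }

Start with: [L → S . b]
The dot precedes the terminal b, so nothing is added.

CLOSURE = { [L → S . b] }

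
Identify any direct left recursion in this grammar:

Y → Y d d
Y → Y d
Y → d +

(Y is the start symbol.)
Y → Y d d: LEFT RECURSIVE (starts with Y)
Y → Y d: LEFT RECURSIVE (starts with Y)
Y → d +: starts with d

The grammar has direct left recursion on: Y.

Answer: Yes, Y is left-recursive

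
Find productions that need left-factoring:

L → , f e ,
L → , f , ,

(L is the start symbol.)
Left-factoring is needed when two productions for the same non-terminal
share a common prefix on the right-hand side.

Productions for L:
  L → , f e ,
  L → , f , ,

Found common prefix ', f' in productions for L

Answer: Yes, L has productions with common prefix ', f'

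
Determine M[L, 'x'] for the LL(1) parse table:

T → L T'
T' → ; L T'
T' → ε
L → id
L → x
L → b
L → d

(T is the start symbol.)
L → x

To find M[L, 'x'], we find productions for L where 'x' is in the predict set (PREDICT(N → α) = (FIRST(α) \ {ε}) ∪ (FOLLOW(N) if α ⇒* ε)).

L → id: PREDICT = { 'id' }
L → x: PREDICT = { 'x' }
  'x' is in predict set, so this production goes in M[L, 'x']
L → b: PREDICT = { 'b' }
L → d: PREDICT = { 'd' }

M[L, 'x'] = L → x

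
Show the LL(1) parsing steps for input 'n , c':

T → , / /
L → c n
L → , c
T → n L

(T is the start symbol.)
Stack is shown with the top on the left.

Stack  Input    Action
----------------------
T $    n , c $  output T → n L
n L $  n , c $  match 'n'
L $    , c $    output L → , c
, c $  , c $    match ','
c $    c $      match 'c'
$      $        accept

The string is accepted.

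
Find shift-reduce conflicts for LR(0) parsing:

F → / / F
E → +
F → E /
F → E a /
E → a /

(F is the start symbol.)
A shift-reduce conflict occurs when an LR(0) state has both:
  - a complete (reduce) item [A → α .] (dot at the end), and
  - a shift item [B → β . c γ] (dot before a terminal).

Augment with F' → F and build the canonical LR(0) collection (I0 = CLOSURE({[F' → . F]}), then GOTO on every symbol after a dot until no new states appear). It has 12 states:
  I0: { [E → . +], [E → . a /], [F → . / / F], [F → . E /], [F → . E a /], [F' → . F] }  — shift
  I1: { [E → + .] }  — reduce
  I2: { [F → / . / F] }  — shift
  I3: { [F → E . /], [F → E . a /] }  — shift
  I4: { [F' → F .] }  — accept
  I5: { [E → a . /] }  — shift
  I6: { [E → a / .] }  — reduce
  I7: { [F → E / .] }  — reduce
  I8: { [F → E a . /] }  — shift
  I9: { [F → E a / .] }  — reduce
  I10: { [E → . +], [E → . a /], [F → . / / F], [F → . E /], [F → . E a /], [F → / / . F] }  — shift
  I11: { [F → / / F .] }  — reduce

No state contains both a complete item and a shift item.

Answer: No shift-reduce conflicts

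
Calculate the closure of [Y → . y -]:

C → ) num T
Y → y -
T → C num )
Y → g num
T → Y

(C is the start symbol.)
Start with: [Y → . y -]
The dot precedes the terminal y, so nothing is added.

CLOSURE = { [Y → . y -] }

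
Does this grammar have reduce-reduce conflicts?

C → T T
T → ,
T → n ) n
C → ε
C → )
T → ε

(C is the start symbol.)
Yes — I0: [C → .] vs [T → .]

A reduce-reduce conflict occurs when an LR(0) state has two complete items [A → α .] and [B → β .] — both call for a reduction, and with no lookahead the parser cannot choose between them.

Augment with C' → C and build the canonical LR(0) collection (I0 = CLOSURE({[C' → . C]}), then GOTO on every symbol after a dot until no new states appear). It has 9 states:
  I0: { [C → . )], [C → . T T], [C → .], [C' → . C], [T → . ,], [T → . n ) n], [T → .] }  — shift, 2 reduces
  I1: { [C → ) .] }  — reduce
  I2: { [T → , .] }  — reduce
  I3: { [C' → C .] }  — accept
  I4: { [C → T . T], [T → . ,], [T → . n ) n], [T → .] }  — shift, reduce
  I5: { [T → n . ) n] }  — shift
  I6: { [T → n ) . n] }  — shift
  I7: { [T → n ) n .] }  — reduce
  I8: { [C → T T .] }  — reduce

I0 contains complete items [C → .], [T → .] — reduce-reduce conflict.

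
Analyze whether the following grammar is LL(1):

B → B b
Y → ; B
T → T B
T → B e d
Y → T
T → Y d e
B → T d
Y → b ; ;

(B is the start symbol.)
No. Predict set conflict for B: { ';', 'b' }

A grammar is LL(1) if for each non-terminal N with multiple productions, the predict sets of those productions are pairwise disjoint, where PREDICT(N → α) = (FIRST(α) \ {ε}) ∪ (FOLLOW(N) if α ⇒* ε).

Relevant sets:
  FIRST(B) = { ';', 'b' }
  FIRST(T) = { ';', 'b' }
  FIRST(Y) = { ';', 'b' }

For B:
  PREDICT(B → B b) = { ';', 'b' }
  PREDICT(B → T d) = { ';', 'b' }
For Y:
  PREDICT(Y → ';' B) = { ';' }
  PREDICT(Y → T) = { ';', 'b' }
  PREDICT(Y → b ';' ';') = { 'b' }
For T:
  PREDICT(T → T B) = { ';', 'b' }
  PREDICT(T → B e d) = { ';', 'b' }
  PREDICT(T → Y d e) = { ';', 'b' }

Conflict found: Predict set conflict for B: { ';', 'b' }
The grammar is NOT LL(1).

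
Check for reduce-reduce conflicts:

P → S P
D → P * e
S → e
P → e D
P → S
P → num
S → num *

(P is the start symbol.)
Augment with P' → P and build the canonical LR(0) collection (I0 = CLOSURE({[P' → . P]}), then GOTO on every symbol after a dot until no new states appear). It has 11 states:
  I0: { [P → . S P], [P → . S], [P → . e D], [P → . num], [P' → . P], [S → . e], [S → . num *] }  — shift
  I1: { [P' → P .] }  — accept
  I2: { [P → . S P], [P → . S], [P → . e D], [P → . num], [P → S . P], [P → S .], [S → . e], [S → . num *] }  — shift, reduce
  I3: { [D → . P * e], [P → . S P], [P → . S], [P → . e D], [P → . num], [P → e . D], [S → . e], [S → . num *], [S → e .] }  — shift, reduce
  I4: { [P → num .], [S → num . *] }  — shift, reduce
  I5: { [S → num * .] }  — reduce
  I6: { [P → e D .] }  — reduce
  I7: { [D → P . * e] }  — shift
  I8: { [D → P * . e] }  — shift
  I9: { [D → P * e .] }  — reduce
  I10: { [P → S P .] }  — reduce

No state contains more than one complete item.

Answer: No reduce-reduce conflicts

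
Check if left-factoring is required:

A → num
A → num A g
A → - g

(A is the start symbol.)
Left-factoring is needed when two productions for the same non-terminal
share a common prefix on the right-hand side.

Productions for A:
  A → num
  A → num A g
  A → - g

Found common prefix 'num' in productions for A

Answer: Yes, A has productions with common prefix 'num'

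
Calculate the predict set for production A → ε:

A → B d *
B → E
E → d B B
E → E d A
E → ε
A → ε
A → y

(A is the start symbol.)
{ $, 'd' }

PREDICT(A → ε) = (FIRST(RHS) \ {ε}) ∪ (FOLLOW(A) if ε ∈ FIRST(RHS), i.e. RHS ⇒* ε)
The right-hand side is ε (FIRST(ε) = { ε }), so the predict set is FOLLOW(A) = { $, 'd' }
PREDICT(A → ε) = { $, 'd' }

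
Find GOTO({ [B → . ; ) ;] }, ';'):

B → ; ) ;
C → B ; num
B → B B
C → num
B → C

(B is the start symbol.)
{ [B → ; . ) ;] }

GOTO(I, ';') = CLOSURE({ [A → αX.β] : [A → α.Xβ] ∈ I, X = ';' })

Items with dot before ';', with the dot advanced:
  [B → . ; ) ;] → [B → ; . ) ;]
Closure adds nothing (no advanced item has the dot before a non-terminal).

GOTO = { [B → ; . ) ;] }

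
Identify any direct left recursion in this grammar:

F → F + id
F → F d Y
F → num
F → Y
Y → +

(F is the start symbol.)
Direct left recursion occurs when N → N α for some non-terminal N (the right-hand side begins with the left-hand side itself).

F → F + id: LEFT RECURSIVE (starts with F)
F → F d Y: LEFT RECURSIVE (starts with F)
F → num: starts with num
F → Y: starts with Y
Y → +: starts with '+'

The grammar has direct left recursion on: F.

Answer: Yes, F is left-recursive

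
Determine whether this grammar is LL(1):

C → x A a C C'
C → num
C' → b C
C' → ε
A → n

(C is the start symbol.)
No. Predict set conflict for C': { 'b' }

Relevant sets:
  FOLLOW(C') = { $, 'b' }

For C:
  PREDICT(C → x A a C C') = { 'x' }
  PREDICT(C → num) = { 'num' }
For C':
  PREDICT(C' → b C) = { 'b' }
  PREDICT(C' → ε) = { $, 'b' }
A has a single production, so nothing to check there.

Conflict found: Predict set conflict for C': { 'b' }
The grammar is NOT LL(1).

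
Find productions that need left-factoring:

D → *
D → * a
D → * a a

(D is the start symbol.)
Yes, D has productions with common prefix '*'

Left-factoring is needed when two productions for the same non-terminal
share a common prefix on the right-hand side.

Productions for D:
  D → *
  D → * a
  D → * a a

Found common prefix '*' in productions for D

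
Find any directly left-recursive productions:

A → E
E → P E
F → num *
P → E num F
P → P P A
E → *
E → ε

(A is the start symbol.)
Yes, P is left-recursive

A → E: starts with E
E → P E: starts with P
F → num *: starts with num
P → E num F: starts with E
P → P P A: LEFT RECURSIVE (starts with P)
E → *: starts with '*'
E → ε: starts with ε

The grammar has direct left recursion on: P.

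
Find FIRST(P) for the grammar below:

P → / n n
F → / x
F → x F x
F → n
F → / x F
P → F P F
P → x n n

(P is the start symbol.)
{ '/', 'n', 'x' }

To compute FIRST(P), examine every production with P on the left-hand side, reading each right-hand side left to right until a non-nullable symbol is reached.

FIRST sets of the other non-terminals involved (by the same procedure, iterated to a fixed point):
  FIRST(F) = { '/', 'n', 'x' }

From P → / n n:
  - '/' is a terminal: add '/' and stop
From P → F P F:
  - F is a non-terminal: add FIRST(F) \ {ε} = { '/', 'n', 'x' }
    F is not nullable, so stop
From P → x n n:
  - x is a terminal: add 'x' and stop

Collecting: FIRST(P) = { '/', 'n', 'x' }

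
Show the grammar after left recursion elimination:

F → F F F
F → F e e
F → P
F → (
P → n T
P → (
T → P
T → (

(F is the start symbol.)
F is directly left-recursive. The standard transformation for
  A → A α₁ | ... | A α_m | β₁ | ... | β_n
is
  A  → β₁ A' | ... | β_n A'
  A' → α₁ A' | ... | α_m A' | ε

F → P becomes F → P F'
F → ( becomes F → ( F'
F → F F F becomes F' → F F F'
F → F e e becomes F' → e e F'
Add F' → ε

Productions for other non-terminals are unchanged:
  P → n T
  P → (
  T → P
  T → (

Resulting grammar:
F → P F'
F → ( F'
F' → F F F'
F' → e e F'
F' → ε
P → n T
P → (
T → P
T → (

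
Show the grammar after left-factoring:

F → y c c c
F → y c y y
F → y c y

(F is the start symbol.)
Left-factoring transforms A → αβ₁ | αβ₂ into A → αA' and A' → β₁ | β₂
(α is the longest common prefix among the alternatives). Repeat until
no nonterminal has two alternatives with a common prefix.

Round 1: F has alternatives sharing prefix 'y c'. Introduce F': F → y c F'
  Add: F' → c c
  Add: F' → y y
  Add: F' → y

Round 2: F' has alternatives sharing prefix 'y'. Introduce F'': F' → y F''
  Add: F'' → y
  Add: F'' → ε

No remaining common prefixes — done.

Resulting grammar:
F → y c F'
F' → c c
F' → y F''
F'' → y
F'' → ε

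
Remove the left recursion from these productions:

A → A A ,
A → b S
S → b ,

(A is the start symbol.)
A is directly left-recursive. The standard transformation for
  A → A α₁ | ... | A α_m | β₁ | ... | β_n
is
  A  → β₁ A' | ... | β_n A'
  A' → α₁ A' | ... | α_m A' | ε

A → b S becomes A → b S A'
A → A A , becomes A' → A , A'
Add A' → ε

Productions for other non-terminals are unchanged:
  S → b ,

Resulting grammar:
A → b S A'
A' → A , A'
A' → ε
S → b ,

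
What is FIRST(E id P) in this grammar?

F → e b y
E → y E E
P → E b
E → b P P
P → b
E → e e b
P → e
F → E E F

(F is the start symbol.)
FIRST sets of the non-terminals involved (from the grammar, by fixed-point iteration):
  FIRST(E) = { 'b', 'e', 'y' }

To compute FIRST(E id P), process the symbols left to right:
Symbol E is a non-terminal. Add FIRST(E) \ {ε} = { 'b', 'e', 'y' }
E is not nullable (ε ∉ FIRST(E)), so stop here.
FIRST(E id P) = { 'b', 'e', 'y' }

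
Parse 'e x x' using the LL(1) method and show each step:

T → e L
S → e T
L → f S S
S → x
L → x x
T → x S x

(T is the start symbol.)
Stack is shown with the top on the left.

Stack  Input    Action
----------------------
T $    e x x $  output T → e L
e L $  e x x $  match 'e'
L $    x x $    output L → x x
x x $  x x $    match 'x'
x $    x $      match 'x'
$      $        accept

The string is accepted.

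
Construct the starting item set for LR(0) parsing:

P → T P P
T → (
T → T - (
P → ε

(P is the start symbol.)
{ [P → . T P P], [P → .], [P' → . P], [T → . (], [T → . T - (] }

First, augment the grammar with P' → P
I₀ = CLOSURE({ [P' → . P] }):
  [P' → . P] has the dot before P: add [P → . T P P], [P → .]
  [P → . T P P] has the dot before T: add [T → . (], [T → . T - (]
No further items can be added.

I₀ = { [P → . T P P], [P → .], [P' → . P], [T → . (], [T → . T - (] }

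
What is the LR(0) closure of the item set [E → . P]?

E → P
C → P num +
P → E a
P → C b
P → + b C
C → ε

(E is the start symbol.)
{ [C → . P num +], [C → .], [E → . P], [P → . + b C], [P → . C b], [P → . E a] }

To compute CLOSURE, for each item [A → α.Bβ] where B is a non-terminal, add [B → .γ] for all productions B → γ; repeat for the newly added items until nothing changes.

Start with: [E → . P]
  [E → . P] has the dot before P: add [P → . E a], [P → . C b], [P → . + b C]
  [P → . E a] has the dot before E: all E-items already present
  [P → . C b] has the dot before C: add [C → . P num +], [C → .]
No further items can be added.

CLOSURE = { [C → . P num +], [C → .], [E → . P], [P → . + b C], [P → . C b], [P → . E a] }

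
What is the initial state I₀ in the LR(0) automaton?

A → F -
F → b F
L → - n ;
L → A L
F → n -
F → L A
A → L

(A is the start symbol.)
First, augment the grammar with A' → A
I₀ = CLOSURE({ [A' → . A] }):
  [A' → . A] has the dot before A: add [A → . F -], [A → . L]
  [A → . F -] has the dot before F: add [F → . b F], [F → . n -], [F → . L A]
  [A → . L] has the dot before L: add [L → . - n ;], [L → . A L]
No further items can be added.

I₀ = { [A → . F -], [A → . L], [A' → . A], [F → . L A], [F → . b F], [F → . n -], [L → . - n ;], [L → . A L] }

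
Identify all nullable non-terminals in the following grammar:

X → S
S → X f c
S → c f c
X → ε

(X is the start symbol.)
A non-terminal is nullable if it can derive ε (the empty string): either it has an ε-production, or it has a production whose right-hand side consists entirely of nullable non-terminals.

ε-productions: X → ε
So X is immediately nullable.
No further non-terminal can be added: every production for the remaining non-terminals contains a terminal or a non-nullable non-terminal.
Nullable = { 'X' }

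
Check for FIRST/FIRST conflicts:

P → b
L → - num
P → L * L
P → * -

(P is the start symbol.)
No FIRST/FIRST conflicts.

A FIRST/FIRST conflict occurs when two productions N → α and N → β for the same non-terminal have FIRST(α) ∩ FIRST(β) ≠ ∅ (with ε ∈ FIRST of a nullable right-hand side, so two nullable alternatives also conflict).

FIRST sets of the non-terminals at (or reachable through a nullable prefix from) the front of some alternative:
  FIRST(L) = { '-' }

Productions for P:
  P → b: FIRST = { 'b' }
  P → L * L: FIRST = { '-' }
  P → * -: FIRST = { '*' }
L has only one production, so no FIRST/FIRST conflict is possible there.

All alternatives of each non-terminal have pairwise disjoint FIRST sets.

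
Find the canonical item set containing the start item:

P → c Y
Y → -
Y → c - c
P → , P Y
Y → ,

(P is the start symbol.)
{ [P → . , P Y], [P → . c Y], [P' → . P] }

First, augment the grammar with P' → P
I₀ = CLOSURE({ [P' → . P] }):
  [P' → . P] has the dot before P: add [P → . c Y], [P → . , P Y]
No further items can be added.

I₀ = { [P → . , P Y], [P → . c Y], [P' → . P] }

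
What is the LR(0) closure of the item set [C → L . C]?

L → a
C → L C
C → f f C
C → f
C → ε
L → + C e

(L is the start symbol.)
To compute CLOSURE, for each item [A → α.Bβ] where B is a non-terminal, add [B → .γ] for all productions B → γ; repeat for the newly added items until nothing changes.

Start with: [C → L . C]
  [C → L . C] has the dot before C: add [C → . L C], [C → . f f C], [C → . f], [C → .]
  [C → . L C] has the dot before L: add [L → . a], [L → . + C e]
No further items can be added.

CLOSURE = { [C → . L C], [C → . f f C], [C → . f], [C → .], [C → L . C], [L → . + C e], [L → . a] }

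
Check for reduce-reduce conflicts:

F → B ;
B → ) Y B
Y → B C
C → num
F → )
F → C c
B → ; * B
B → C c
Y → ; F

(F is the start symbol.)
Augment with F' → F and build the canonical LR(0) collection (I0 = CLOSURE({[F' → . F]}), then GOTO on every symbol after a dot until no new states appear). It has 20 states:
  I0: { [B → . ) Y B], [B → . ; * B], [B → . C c], [C → . num], [F → . )], [F → . B ;], [F → . C c], [F' → . F] }  — shift
  I1: { [B → ) . Y B], [B → . ) Y B], [B → . ; * B], [B → . C c], [C → . num], [F → ) .], [Y → . ; F], [Y → . B C] }  — shift, reduce
  I2: { [B → ; . * B] }  — shift
  I3: { [F → B . ;] }  — shift
  I4: { [B → C . c], [F → C . c] }  — shift
  I5: { [F' → F .] }  — accept
  I6: { [C → num .] }  — reduce
  I7: { [B → C c .], [F → C c .] }  — 2 reduces
  I8: { [F → B ; .] }  — reduce
  I9: { [B → . ) Y B], [B → . ; * B], [B → . C c], [B → ; * . B], [C → . num] }  — shift
  I10: { [B → ) . Y B], [B → . ) Y B], [B → . ; * B], [B → . C c], [C → . num], [Y → . ; F], [Y → . B C] }  — shift
  I11: { [B → ; * B .] }  — reduce
  I12: { [B → C . c] }  — shift
  I13: { [B → C c .] }  — reduce
  I14: { [B → . ) Y B], [B → . ; * B], [B → . C c], [B → ; . * B], [C → . num], [F → . )], [F → . B ;], [F → . C c], [Y → ; . F] }  — shift
  I15: { [C → . num], [Y → B . C] }  — shift
  I16: { [B → ) Y . B], [B → . ) Y B], [B → . ; * B], [B → . C c], [C → . num] }  — shift
  I17: { [B → ) Y B .] }  — reduce
  I18: { [Y → B C .] }  — reduce
  I19: { [Y → ; F .] }  — reduce

I7 contains complete items [B → C c .], [F → C c .] — reduce-reduce conflict.

Answer: Yes — I7: [B → C c .] vs [F → C c .]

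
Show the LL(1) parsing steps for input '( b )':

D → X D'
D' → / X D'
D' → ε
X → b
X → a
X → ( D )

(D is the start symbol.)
LL(1) parsing maintains a stack (initially the start symbol over $) and the input. At each step: if the stack top is a terminal, match it against the current input token; if it is a non-terminal N, replace it with the RHS of M[N, lookahead] (the unique production whose predict set contains the lookahead).

Stack is shown with the top on the left.

Stack        Input    Action
----------------------------
D $          ( b ) $  output D → X D'
X D' $       ( b ) $  output X → ( D )
( D ) D' $   ( b ) $  match '('
D ) D' $     b ) $    output D → X D'
X D' ) D' $  b ) $    output X → b
b D' ) D' $  b ) $    match 'b'
D' ) D' $    ) $      output D' → ε
) D' $       ) $      match ')'
D' $         $        output D' → ε
$            $        accept

The string is accepted.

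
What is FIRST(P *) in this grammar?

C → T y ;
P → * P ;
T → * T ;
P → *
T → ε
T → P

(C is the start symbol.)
{ '*' }

FIRST sets of the non-terminals involved (from the grammar, by fixed-point iteration):
  FIRST(P) = { '*' }

To compute FIRST(P *), process the symbols left to right:
Symbol P is a non-terminal. Add FIRST(P) \ {ε} = { '*' }
P is not nullable (ε ∉ FIRST(P)), so stop here.
FIRST(P *) = { '*' }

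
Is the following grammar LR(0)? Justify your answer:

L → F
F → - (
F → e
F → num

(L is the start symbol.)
A grammar is LR(0) if no state in the canonical LR(0) collection has:
  - both a shift item (dot before a terminal) and a complete item (shift-reduce conflict), or
  - two or more complete items (reduce-reduce conflict; the accept item [L' → L .] counts as a complete item here).

Augment with L' → L and build the canonical LR(0) collection (I0 = CLOSURE({[L' → . L]}), then GOTO on every symbol after a dot until no new states appear). It has 7 states:
  I0: { [F → . - (], [F → . e], [F → . num], [L → . F], [L' → . L] }  — shift
  I1: { [F → - . (] }  — shift
  I2: { [L → F .] }  — reduce
  I3: { [L' → L .] }  — accept
  I4: { [F → e .] }  — reduce
  I5: { [F → num .] }  — reduce
  I6: { [F → - ( .] }  — reduce

Every state is either a pure shift/goto state or contains exactly one complete item and nothing to shift — no conflicts. The grammar is LR(0).

Answer: Yes, the grammar is LR(0)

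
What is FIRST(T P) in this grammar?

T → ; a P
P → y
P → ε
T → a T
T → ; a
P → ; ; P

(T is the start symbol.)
FIRST sets of the non-terminals involved (from the grammar, by fixed-point iteration):
  FIRST(T) = { ';', 'a' }

To compute FIRST(T P), process the symbols left to right:
Symbol T is a non-terminal. Add FIRST(T) \ {ε} = { ';', 'a' }
T is not nullable (ε ∉ FIRST(T)), so stop here.
FIRST(T P) = { ';', 'a' }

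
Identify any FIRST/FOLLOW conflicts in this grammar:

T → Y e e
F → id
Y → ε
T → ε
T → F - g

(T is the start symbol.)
No FIRST/FOLLOW conflicts.

Nullable non-terminals: T, Y.
FIRST sets used below: FIRST(Y) = { ε }, FIRST(F) = { 'id' }

T: nullable alternative(s) T → ε; FOLLOW(T) = { $ }
  T → Y e e: FIRST \ {ε} = { 'e' } — disjoint from FOLLOW(T)
  T → ε: FIRST \ {ε} = { } — this is the only nullable alternative, skip
  T → F - g: FIRST \ {ε} = { 'id' } — disjoint from FOLLOW(T)
Y has a nullable alternative but only one production, so nothing to check.

F has no nullable alternative, so no FIRST/FOLLOW check is needed there.

No FIRST/FOLLOW conflicts found.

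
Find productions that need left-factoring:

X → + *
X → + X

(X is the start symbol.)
Left-factoring is needed when two productions for the same non-terminal
share a common prefix on the right-hand side.

Productions for X:
  X → + *
  X → + X

Found common prefix '+' in productions for X

Answer: Yes, X has productions with common prefix '+'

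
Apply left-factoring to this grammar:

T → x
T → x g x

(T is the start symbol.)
Left-factoring transforms A → αβ₁ | αβ₂ into A → αA' and A' → β₁ | β₂
(α is the longest common prefix among the alternatives). Repeat until
no nonterminal has two alternatives with a common prefix.

Round 1: T has alternatives sharing prefix 'x'. Introduce T': T → x T'
  Add: T' → ε
  Add: T' → g x

No remaining common prefixes — done.

Resulting grammar:
T → x T'
T' → ε
T' → g x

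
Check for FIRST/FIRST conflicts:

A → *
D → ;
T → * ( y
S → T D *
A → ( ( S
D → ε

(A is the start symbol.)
No FIRST/FIRST conflicts.

Productions for A:
  A → *: FIRST = { '*' }
  A → ( ( S: FIRST = { '(' }
Productions for D:
  D → ;: FIRST = { ';' }
  D → ε: FIRST = { ε }
T, S have only one production, so no FIRST/FIRST conflict is possible there.

All alternatives of each non-terminal have pairwise disjoint FIRST sets.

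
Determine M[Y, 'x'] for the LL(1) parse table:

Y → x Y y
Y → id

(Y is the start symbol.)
Y → x Y y

To find M[Y, 'x'], we find productions for Y where 'x' is in the predict set (PREDICT(N → α) = (FIRST(α) \ {ε}) ∪ (FOLLOW(N) if α ⇒* ε)).

Y → x Y y: PREDICT = { 'x' }
  'x' is in predict set, so this production goes in M[Y, 'x']
Y → id: PREDICT = { 'id' }

M[Y, 'x'] = Y → x Y y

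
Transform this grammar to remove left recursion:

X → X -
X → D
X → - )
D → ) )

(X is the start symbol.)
X is directly left-recursive. The standard transformation for
  A → A α₁ | ... | A α_m | β₁ | ... | β_n
is
  A  → β₁ A' | ... | β_n A'
  A' → α₁ A' | ... | α_m A' | ε

X → D becomes X → D X'
X → - ) becomes X → - ) X'
X → X - becomes X' → - X'
Add X' → ε

Productions for other non-terminals are unchanged:
  D → ) )

Resulting grammar:
X → D X'
X → - ) X'
X' → - X'
X' → ε
D → ) )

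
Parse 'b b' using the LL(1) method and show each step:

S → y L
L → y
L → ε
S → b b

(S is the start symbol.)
LL(1) parsing maintains a stack (initially the start symbol over $) and the input. At each step: if the stack top is a terminal, match it against the current input token; if it is a non-terminal N, replace it with the RHS of M[N, lookahead] (the unique production whose predict set contains the lookahead).

Stack is shown with the top on the left.

Stack  Input  Action
--------------------
S $    b b $  output S → b b
b b $  b b $  match 'b'
b $    b $    match 'b'
$      $      accept

The string is accepted.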